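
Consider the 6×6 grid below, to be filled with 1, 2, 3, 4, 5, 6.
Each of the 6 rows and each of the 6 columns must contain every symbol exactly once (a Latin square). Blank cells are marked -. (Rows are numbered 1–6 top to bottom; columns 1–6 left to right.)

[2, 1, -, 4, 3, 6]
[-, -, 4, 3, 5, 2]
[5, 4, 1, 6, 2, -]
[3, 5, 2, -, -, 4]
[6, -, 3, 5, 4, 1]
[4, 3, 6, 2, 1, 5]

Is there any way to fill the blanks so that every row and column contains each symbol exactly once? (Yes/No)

Yes

No row or column among the givens repeats a symbol, and propagating forced cells runs into no contradiction.
One valid completion exists (for instance, 2 1 5 4 3 6 / 1 6 4 3 5 2 / 5 4 1 6 2 3 / 3 5 2 1 6 4 / 6 2 3 5 4 1 / 4 3 6 2 1 5).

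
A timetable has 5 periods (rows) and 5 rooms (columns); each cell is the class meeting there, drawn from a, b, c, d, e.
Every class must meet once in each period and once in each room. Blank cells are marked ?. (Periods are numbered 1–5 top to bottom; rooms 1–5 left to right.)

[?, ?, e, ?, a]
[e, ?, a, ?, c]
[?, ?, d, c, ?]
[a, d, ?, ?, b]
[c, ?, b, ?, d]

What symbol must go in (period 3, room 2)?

a

Period 2, room 2: period 2 has {a, c, e} and room 2 has {d}, leaving only b.
Period 1, room 2: period 1 has {a, e} and room 2 has {b, d}, leaving only c.
Period 2, room 4: period 2 has {a, b, c, e} and room 4 has {c}, leaving only d.
Period 1, room 4: period 1 has {a, c, e} and room 4 has {c, d}, leaving only b.
Period 1, room 1: period 1 has {a, b, c, e} and room 1 has {a, c, e}, leaving only d.
Period 3, room 1: period 3 has {c, d} and room 1 has {a, c, d, e}, leaving only b.
Period 3, room 5: period 3 has {b, c, d} and room 5 has {a, b, c, d}, leaving only e.
Period 3 already has {b, c, d, e} and room 2 already has {b, c, d}, so period 3, room 2 must be a.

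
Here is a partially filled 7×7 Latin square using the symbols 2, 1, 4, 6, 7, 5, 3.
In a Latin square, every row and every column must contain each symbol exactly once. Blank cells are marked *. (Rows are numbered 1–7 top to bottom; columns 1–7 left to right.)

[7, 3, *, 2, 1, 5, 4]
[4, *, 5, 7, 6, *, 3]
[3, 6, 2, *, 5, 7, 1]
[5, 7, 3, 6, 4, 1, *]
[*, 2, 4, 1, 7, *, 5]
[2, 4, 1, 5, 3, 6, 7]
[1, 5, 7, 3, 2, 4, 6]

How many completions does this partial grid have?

1

Row 1, column 3: eliminating its row and column leaves {6}.
Row 2, column 2: eliminating its row and column leaves {1}.
Row 2, column 6: eliminating its row and column leaves {2}.
Row 3, column 4: eliminating its row and column leaves {4}.
Row 4, column 7: eliminating its row and column leaves {2}.
Row 5, column 1: eliminating its row and column leaves {6}.
Row 5, column 6: eliminating its row and column leaves {3}.
Only one assignment across all blanks avoids any row or column repeat, giving 1 completion.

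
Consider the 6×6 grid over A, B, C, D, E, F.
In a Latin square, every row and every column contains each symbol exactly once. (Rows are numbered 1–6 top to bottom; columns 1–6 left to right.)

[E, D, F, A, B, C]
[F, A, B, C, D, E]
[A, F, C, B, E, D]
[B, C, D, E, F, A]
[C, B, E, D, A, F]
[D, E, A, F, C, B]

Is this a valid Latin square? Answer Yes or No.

Each row is a permutation of the 6 symbols, and so is each column.

Yes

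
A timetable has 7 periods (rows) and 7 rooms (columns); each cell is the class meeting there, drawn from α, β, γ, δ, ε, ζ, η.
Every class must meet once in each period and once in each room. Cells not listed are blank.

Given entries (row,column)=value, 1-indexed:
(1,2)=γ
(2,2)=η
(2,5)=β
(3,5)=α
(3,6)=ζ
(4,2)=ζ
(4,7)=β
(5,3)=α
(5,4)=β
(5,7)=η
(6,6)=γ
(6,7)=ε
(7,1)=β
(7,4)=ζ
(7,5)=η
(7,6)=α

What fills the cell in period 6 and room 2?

Period 6, room 2 is narrowed to {α, β, δ}.
If it were β, propagating the remaining blanks reaches a contradiction.
If it were δ, then period 7, room 2 would be left with no valid symbol.
So period 6, room 2 must be α.

α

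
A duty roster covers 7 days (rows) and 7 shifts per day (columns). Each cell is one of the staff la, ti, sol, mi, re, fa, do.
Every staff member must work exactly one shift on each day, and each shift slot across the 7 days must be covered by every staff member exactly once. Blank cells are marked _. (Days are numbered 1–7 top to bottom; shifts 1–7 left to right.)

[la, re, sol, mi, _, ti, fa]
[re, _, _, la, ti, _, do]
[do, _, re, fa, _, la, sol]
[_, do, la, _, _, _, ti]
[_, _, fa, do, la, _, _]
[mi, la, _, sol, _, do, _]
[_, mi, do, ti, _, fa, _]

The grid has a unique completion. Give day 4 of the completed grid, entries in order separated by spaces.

Day 4, shift 4: day 4 has {la, ti, do} and shift 4 has {la, ti, sol, mi, fa, do}, leaving only re.
Day 1, shift 5: day 1 has {la, ti, sol, mi, re, fa} and shift 5 has {la, ti}, leaving only do.
Day 2, shift 3: day 2 has {la, ti, re, do} and shift 3 has {la, sol, re, fa, do}, leaving only mi.
Day 2, shift 6: day 2 has {la, ti, mi, re, do} and shift 6 has {la, ti, fa, do}, leaving only sol.
Day 4, shift 6: day 4 has {la, ti, re, do} and shift 6 has {la, ti, sol, fa, do}, leaving only mi.
Day 2, shift 2: day 2 has {la, ti, sol, mi, re, do} and shift 2 has {la, mi, re, do}, leaving only fa.
Day 3, shift 2: day 3 has {la, sol, re, fa, do} and shift 2 has {la, mi, re, fa, do}, leaving only ti.
Day 3, shift 5: day 3 has {la, ti, sol, re, fa, do} and shift 5 has {la, ti, do}, leaving only mi.
Day 5, shift 2: day 5 has {la, fa, do} and shift 2 has {la, ti, mi, re, fa, do}, leaving only sol.
Day 5, shift 1: day 5 has {la, sol, fa, do} and shift 1 has {la, mi, re, do}, leaving only ti.
Day 5, shift 6: day 5 has {la, ti, sol, fa, do} and shift 6 has {la, ti, sol, mi, fa, do}, leaving only re.
Day 5, shift 7: day 5 has {la, ti, sol, re, fa, do} and shift 7 has {ti, sol, fa, do}, leaving only mi.
Day 6, shift 3: day 6 has {la, sol, mi, do} and shift 3 has {la, sol, mi, re, fa, do}, leaving only ti.
Day 6, shift 7: day 6 has {la, ti, sol, mi, do} and shift 7 has {ti, sol, mi, fa, do}, leaving only re.
Day 6, shift 5: day 6 has {la, ti, sol, mi, re, do} and shift 5 has {la, ti, mi, do}, leaving only fa.
Day 4, shift 5: day 4 has {la, ti, mi, re, do} and shift 5 has {la, ti, mi, fa, do}, leaving only sol.
Day 4, shift 1: day 4 has {la, ti, sol, mi, re, do} and shift 1 has {la, ti, mi, re, do}, leaving only fa.
So day 4 reads: fa do la re sol mi ti.

fa do la re sol mi ti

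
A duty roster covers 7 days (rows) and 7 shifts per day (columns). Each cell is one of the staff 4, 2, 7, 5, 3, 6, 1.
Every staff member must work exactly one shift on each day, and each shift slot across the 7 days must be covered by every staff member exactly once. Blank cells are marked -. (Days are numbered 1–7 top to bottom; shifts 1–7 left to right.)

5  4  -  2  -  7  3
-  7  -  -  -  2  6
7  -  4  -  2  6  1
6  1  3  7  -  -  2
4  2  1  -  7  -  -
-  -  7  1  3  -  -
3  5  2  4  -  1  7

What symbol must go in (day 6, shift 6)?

Day 1, shift 3: day 1 has {4, 2, 7, 5, 3} and shift 3 has {4, 2, 7, 3, 1}, leaving only 6.
Day 1, shift 5: day 1 has {4, 2, 7, 5, 3, 6} and shift 5 has {2, 7, 3}, leaving only 1.
Day 2, shift 1: day 2 has {2, 7, 6} and shift 1 has {4, 7, 5, 3, 6}, leaving only 1.
Day 2, shift 3: day 2 has {2, 7, 6, 1} and shift 3 has {4, 2, 7, 3, 6, 1}, leaving only 5.
Day 2, shift 4: day 2 has {2, 7, 5, 6, 1} and shift 4 has {4, 2, 7, 1}, leaving only 3.
Day 2, shift 5: day 2 has {2, 7, 5, 3, 6, 1} and shift 5 has {2, 7, 3, 1}, leaving only 4.
Day 3, shift 2: day 3 has {4, 2, 7, 6, 1} and shift 2 has {4, 2, 7, 5, 1}, leaving only 3.
Day 3, shift 4: day 3 has {4, 2, 7, 3, 6, 1} and shift 4 has {4, 2, 7, 3, 1}, leaving only 5.
Day 4, shift 5: day 4 has {2, 7, 3, 6, 1} and shift 5 has {4, 2, 7, 3, 1}, leaving only 5.
Day 4, shift 6: day 4 has {2, 7, 5, 3, 6, 1} and shift 6 has {2, 7, 6, 1}, leaving only 4.
Day 6 already has {7, 3, 1} and shift 6 already has {4, 2, 7, 6, 1}, so day 6, shift 6 must be 5.

5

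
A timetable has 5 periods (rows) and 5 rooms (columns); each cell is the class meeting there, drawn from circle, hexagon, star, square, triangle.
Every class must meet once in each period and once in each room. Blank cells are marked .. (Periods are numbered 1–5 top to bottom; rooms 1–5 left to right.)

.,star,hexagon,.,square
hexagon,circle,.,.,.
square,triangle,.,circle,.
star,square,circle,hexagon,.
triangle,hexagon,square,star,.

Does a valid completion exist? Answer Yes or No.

Yes

No period or room among the givens repeats a symbol, and propagating forced cells runs into no contradiction.
One valid completion exists (for instance, circle star hexagon triangle square / hexagon circle triangle square star / square triangle star circle hexagon / star square circle hexagon triangle / triangle hexagon square star circle).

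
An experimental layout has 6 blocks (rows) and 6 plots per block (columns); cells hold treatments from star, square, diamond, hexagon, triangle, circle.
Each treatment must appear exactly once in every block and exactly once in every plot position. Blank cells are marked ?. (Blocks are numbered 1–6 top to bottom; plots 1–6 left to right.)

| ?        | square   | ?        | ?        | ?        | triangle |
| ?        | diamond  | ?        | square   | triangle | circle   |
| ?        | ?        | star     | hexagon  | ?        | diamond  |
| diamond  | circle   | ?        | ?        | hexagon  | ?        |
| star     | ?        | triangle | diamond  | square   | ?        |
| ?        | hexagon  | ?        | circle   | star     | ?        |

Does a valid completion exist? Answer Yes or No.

No

Block 5, plot 2: block 5 together with plot 2 already contain {star, square, diamond, hexagon, triangle, circle} — every symbol — so nothing can go there. The grid has no valid completion.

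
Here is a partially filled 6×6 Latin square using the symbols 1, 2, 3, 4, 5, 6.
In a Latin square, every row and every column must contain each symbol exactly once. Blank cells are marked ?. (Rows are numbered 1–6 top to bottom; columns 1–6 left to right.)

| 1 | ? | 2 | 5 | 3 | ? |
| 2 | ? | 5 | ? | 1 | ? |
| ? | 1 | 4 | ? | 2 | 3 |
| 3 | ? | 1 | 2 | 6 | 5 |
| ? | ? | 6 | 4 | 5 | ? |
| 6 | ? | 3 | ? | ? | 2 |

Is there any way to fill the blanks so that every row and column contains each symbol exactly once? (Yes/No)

No

Row 5, column 1: row 5 together with column 1 already contain {1, 2, 3, 4, 5, 6} — every symbol — so nothing can go there. The grid has no valid completion.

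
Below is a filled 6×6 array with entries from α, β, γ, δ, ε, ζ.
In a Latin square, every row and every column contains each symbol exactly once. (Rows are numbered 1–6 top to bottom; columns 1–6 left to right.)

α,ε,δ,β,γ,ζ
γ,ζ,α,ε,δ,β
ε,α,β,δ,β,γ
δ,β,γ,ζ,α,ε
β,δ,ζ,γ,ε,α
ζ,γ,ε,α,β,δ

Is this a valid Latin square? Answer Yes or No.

No

Column 5 contains β twice (at rows 3 and 6), so it is not a permutation.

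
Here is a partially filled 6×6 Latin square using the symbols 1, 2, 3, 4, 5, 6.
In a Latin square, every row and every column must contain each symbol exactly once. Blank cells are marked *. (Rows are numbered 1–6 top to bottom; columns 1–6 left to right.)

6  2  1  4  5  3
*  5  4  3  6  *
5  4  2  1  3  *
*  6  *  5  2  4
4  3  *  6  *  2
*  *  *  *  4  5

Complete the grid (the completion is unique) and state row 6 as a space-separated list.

3 1 6 2 4 5

Row 6, column 2: row 6 has {4, 5} and column 2 has {2, 3, 4, 5, 6}, leaving only 1.
Row 6, column 4: row 6 has {1, 4, 5} and column 4 has {1, 3, 4, 5, 6}, leaving only 2.
Row 6, column 1: row 6 has {1, 2, 4, 5} and column 1 has {4, 5, 6}, leaving only 3.
Row 6, column 3: row 6 has {1, 2, 3, 4, 5} and column 3 has {1, 2, 4}, leaving only 6.
So row 6 reads: 3 1 6 2 4 5.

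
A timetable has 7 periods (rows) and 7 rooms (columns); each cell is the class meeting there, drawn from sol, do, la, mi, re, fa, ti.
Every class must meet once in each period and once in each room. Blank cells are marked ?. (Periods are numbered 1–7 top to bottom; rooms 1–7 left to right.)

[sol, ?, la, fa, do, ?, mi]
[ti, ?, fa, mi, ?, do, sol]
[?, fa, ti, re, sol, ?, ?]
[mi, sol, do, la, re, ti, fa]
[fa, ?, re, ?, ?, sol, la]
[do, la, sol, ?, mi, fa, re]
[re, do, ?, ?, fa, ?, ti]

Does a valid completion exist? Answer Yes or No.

Yes

No period or room among the givens repeats a symbol, and propagating forced cells runs into no contradiction.
One valid completion exists (for instance, sol ti la fa do re mi / ti re fa mi la do sol / la fa ti re sol mi do / mi sol do la re ti fa / fa mi re do ti sol la / do la sol ti mi fa re / re do mi sol fa la ti).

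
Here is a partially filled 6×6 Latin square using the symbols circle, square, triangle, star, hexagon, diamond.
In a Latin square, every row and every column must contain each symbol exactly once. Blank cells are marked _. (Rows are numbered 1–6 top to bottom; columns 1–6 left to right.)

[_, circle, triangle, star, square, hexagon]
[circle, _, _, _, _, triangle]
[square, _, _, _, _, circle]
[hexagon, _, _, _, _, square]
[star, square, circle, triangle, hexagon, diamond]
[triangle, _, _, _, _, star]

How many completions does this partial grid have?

14

Row 1, column 1: eliminating its row and column leaves {diamond}.
Row 2, column 2: eliminating its row and column leaves {star, hexagon, diamond}.
Row 2, column 3: eliminating its row and column leaves {square, star, hexagon, diamond}.
Row 2, column 4: eliminating its row and column leaves {square, hexagon, diamond}.
Row 2, column 5: eliminating its row and column leaves {star, diamond}.
Row 3, column 2: eliminating its row and column leaves {triangle, star, hexagon, diamond}.
Row 3, column 3: eliminating its row and column leaves {star, hexagon, diamond}.
Row 3, column 4: eliminating its row and column leaves {hexagon, diamond}.
Row 3, column 5: eliminating its row and column leaves {triangle, star, diamond}.
Row 4, column 2: eliminating its row and column leaves {triangle, star, diamond}.
Row 4, column 3: eliminating its row and column leaves {star, diamond}.
Row 4, column 4: eliminating its row and column leaves {circle, diamond}.
Row 4, column 5: eliminating its row and column leaves {circle, triangle, star, diamond}.
Row 6, column 2: eliminating its row and column leaves {hexagon, diamond}.
Row 6, column 3: eliminating its row and column leaves {square, hexagon, diamond}.
Row 6, column 4: eliminating its row and column leaves {circle, square, hexagon, diamond}.
Row 6, column 5: eliminating its row and column leaves {circle, diamond}.
Enumerating the assignments across these blanks that avoid any row or column repeat gives 14 completions.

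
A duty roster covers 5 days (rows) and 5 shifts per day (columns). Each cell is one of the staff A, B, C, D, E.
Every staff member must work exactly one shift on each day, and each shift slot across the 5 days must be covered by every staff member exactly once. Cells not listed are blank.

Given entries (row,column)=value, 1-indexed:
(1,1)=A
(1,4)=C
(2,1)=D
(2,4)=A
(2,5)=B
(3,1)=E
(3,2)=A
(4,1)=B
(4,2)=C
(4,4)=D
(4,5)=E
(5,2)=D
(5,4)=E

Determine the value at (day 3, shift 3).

D

Day 1, shift 5: day 1 has {A, C} and shift 5 has {B, E}, leaving only D.
Day 2, shift 2: day 2 has {A, B, D} and shift 2 has {A, C, D}, leaving only E.
Day 1, shift 2: day 1 has {A, C, D} and shift 2 has {A, C, D, E}, leaving only B.
Day 1, shift 3: day 1 has {A, B, C, D} and shift 3 has {}, leaving only E.
Day 2, shift 3: day 2 has {A, B, D, E} and shift 3 has {E}, leaving only C.
Day 3, shift 4: day 3 has {A, E} and shift 4 has {A, C, D, E}, leaving only B.
Day 3 already has {A, B, E} and shift 3 already has {C, E}, so day 3, shift 3 must be D.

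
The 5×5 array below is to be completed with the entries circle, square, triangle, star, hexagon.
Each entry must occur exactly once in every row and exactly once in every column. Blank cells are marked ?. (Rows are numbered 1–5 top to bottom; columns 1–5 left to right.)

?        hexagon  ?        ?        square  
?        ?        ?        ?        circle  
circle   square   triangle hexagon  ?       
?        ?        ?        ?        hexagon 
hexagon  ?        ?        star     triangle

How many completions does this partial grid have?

Row 1, column 1: eliminating its row and column leaves {triangle, star}.
Row 1, column 3: eliminating its row and column leaves {circle, star}.
Row 1, column 4: eliminating its row and column leaves {circle, triangle}.
Row 2, column 1: eliminating its row and column leaves {square, triangle, star}.
Row 2, column 2: eliminating its row and column leaves {triangle, star}.
Row 2, column 3: eliminating its row and column leaves {square, star, hexagon}.
Row 2, column 4: eliminating its row and column leaves {square, triangle}.
Row 3, column 5: eliminating its row and column leaves {star}.
Row 4, column 1: eliminating its row and column leaves {square, triangle, star}.
Row 4, column 2: eliminating its row and column leaves {circle, triangle, star}.
Row 4, column 3: eliminating its row and column leaves {circle, square, star}.
Row 4, column 4: eliminating its row and column leaves {circle, square, triangle}.
Row 5, column 2: eliminating its row and column leaves {circle}.
Row 5, column 3: eliminating its row and column leaves {circle, square}.
Enumerating the assignments across these blanks that avoid any row or column repeat gives 3 completions.

3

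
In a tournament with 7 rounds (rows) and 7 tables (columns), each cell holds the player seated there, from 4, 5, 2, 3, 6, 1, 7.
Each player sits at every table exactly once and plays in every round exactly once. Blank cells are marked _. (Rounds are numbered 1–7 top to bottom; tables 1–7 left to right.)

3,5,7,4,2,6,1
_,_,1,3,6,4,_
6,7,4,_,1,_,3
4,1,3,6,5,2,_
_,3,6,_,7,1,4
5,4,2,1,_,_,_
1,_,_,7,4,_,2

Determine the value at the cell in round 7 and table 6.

Round 2, table 2: round 2 has {4, 3, 6, 1} and table 2 has {4, 5, 3, 1, 7}, leaving only 2.
Round 2, table 1: round 2 has {4, 2, 3, 6, 1} and table 1 has {4, 5, 3, 6, 1}, leaving only 7.
Round 2, table 7: round 2 has {4, 2, 3, 6, 1, 7} and table 7 has {4, 2, 3, 1}, leaving only 5.
Round 3, table 6: round 3 has {4, 3, 6, 1, 7} and table 6 has {4, 2, 6, 1}, leaving only 5.
Round 7 already has {4, 2, 1, 7} and table 6 already has {4, 5, 2, 6, 1}, so round 7, table 6 must be 3.

3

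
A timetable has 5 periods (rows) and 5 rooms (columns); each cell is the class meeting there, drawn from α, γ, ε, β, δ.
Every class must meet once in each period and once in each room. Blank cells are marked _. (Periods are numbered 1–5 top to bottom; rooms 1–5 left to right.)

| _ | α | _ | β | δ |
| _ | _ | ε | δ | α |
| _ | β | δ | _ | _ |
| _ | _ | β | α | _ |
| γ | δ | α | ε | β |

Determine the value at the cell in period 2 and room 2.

Period 2 already has {α, ε, δ} and room 2 already has {α, β, δ}, so period 2, room 2 must be γ.

γ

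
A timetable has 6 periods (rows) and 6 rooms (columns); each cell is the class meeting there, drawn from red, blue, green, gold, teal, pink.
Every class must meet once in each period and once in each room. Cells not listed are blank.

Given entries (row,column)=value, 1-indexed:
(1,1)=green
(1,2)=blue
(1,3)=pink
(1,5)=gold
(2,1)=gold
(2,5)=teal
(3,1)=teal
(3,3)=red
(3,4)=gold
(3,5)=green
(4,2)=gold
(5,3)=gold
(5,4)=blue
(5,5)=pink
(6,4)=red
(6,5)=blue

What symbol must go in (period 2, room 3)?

blue

Period 1, room 4: period 1 has {blue, green, gold, pink} and room 4 has {red, blue, gold}, leaving only teal.
Period 1, room 6: period 1 has {blue, green, gold, teal, pink} and room 6 has {}, leaving only red.
Period 3, room 2: period 3 has {red, green, gold, teal} and room 2 has {blue, gold}, leaving only pink.
Period 3, room 6: period 3 has {red, green, gold, teal, pink} and room 6 has {red}, leaving only blue.
Period 4, room 5: period 4 has {gold} and room 5 has {blue, green, gold, teal, pink}, leaving only red.
Period 5, room 1: period 5 has {blue, gold, pink} and room 1 has {green, gold, teal}, leaving only red.
Period 6, room 1: period 6 has {red, blue} and room 1 has {red, green, gold, teal}, leaving only pink.
Period 4, room 1: period 4 has {red, gold} and room 1 has {red, green, gold, teal, pink}, leaving only blue.
Period 2, room 3 is narrowed to {blue, green}.
If it were green, then period 2, room 6 would be left with no valid symbol.
So period 2, room 3 must be blue.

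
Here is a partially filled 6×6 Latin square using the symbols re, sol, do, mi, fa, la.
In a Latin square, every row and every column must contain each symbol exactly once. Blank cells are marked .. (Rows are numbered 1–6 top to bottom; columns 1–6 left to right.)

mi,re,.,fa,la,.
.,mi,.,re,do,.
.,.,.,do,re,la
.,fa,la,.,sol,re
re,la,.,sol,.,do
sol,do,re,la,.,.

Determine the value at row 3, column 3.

mi

Row 1, column 6: row 1 has {re, mi, fa, la} and column 6 has {re, do, la}, leaving only sol.
Row 1, column 3: row 1 has {re, sol, mi, fa, la} and column 3 has {re, la}, leaving only do.
Row 2, column 6: row 2 has {re, do, mi} and column 6 has {re, sol, do, la}, leaving only fa.
Row 2, column 1: row 2 has {re, do, mi, fa} and column 1 has {re, sol, mi}, leaving only la.
Row 2, column 3: row 2 has {re, do, mi, fa, la} and column 3 has {re, do, la}, leaving only sol.
Row 3, column 1: row 3 has {re, do, la} and column 1 has {re, sol, mi, la}, leaving only fa.
Row 3 already has {re, do, fa, la} and column 3 already has {re, sol, do, la}, so row 3, column 3 must be mi.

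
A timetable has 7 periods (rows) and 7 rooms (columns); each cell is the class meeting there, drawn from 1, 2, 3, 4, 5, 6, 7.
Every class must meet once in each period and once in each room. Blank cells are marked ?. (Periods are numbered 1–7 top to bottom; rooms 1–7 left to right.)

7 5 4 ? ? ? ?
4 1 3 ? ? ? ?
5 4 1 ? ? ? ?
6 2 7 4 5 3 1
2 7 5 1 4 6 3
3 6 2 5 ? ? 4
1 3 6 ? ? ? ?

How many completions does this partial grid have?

Period 1, room 4: eliminating its period and room leaves {2, 3, 6}.
Period 1, room 5: eliminating its period and room leaves {1, 2, 3, 6}.
Period 1, room 6: eliminating its period and room leaves {1, 2}.
Period 1, room 7: eliminating its period and room leaves {2, 6}.
Period 2, room 4: eliminating its period and room leaves {2, 6, 7}.
Period 2, room 5: eliminating its period and room leaves {2, 6, 7}.
Period 2, room 6: eliminating its period and room leaves {2, 5, 7}.
Period 2, room 7: eliminating its period and room leaves {2, 5, 6, 7}.
Period 3, room 4: eliminating its period and room leaves {2, 3, 6, 7}.
Period 3, room 5: eliminating its period and room leaves {2, 3, 6, 7}.
Period 3, room 6: eliminating its period and room leaves {2, 7}.
Period 3, room 7: eliminating its period and room leaves {2, 6, 7}.
Period 6, room 5: eliminating its period and room leaves {1, 7}.
Period 6, room 6: eliminating its period and room leaves {1, 7}.
Period 7, room 4: eliminating its period and room leaves {2, 7}.
Period 7, room 5: eliminating its period and room leaves {2, 7}.
Period 7, room 6: eliminating its period and room leaves {2, 4, 5, 7}.
Period 7, room 7: eliminating its period and room leaves {2, 5, 7}.
Enumerating the assignments across these blanks that avoid any period or room repeat gives 9 completions.

9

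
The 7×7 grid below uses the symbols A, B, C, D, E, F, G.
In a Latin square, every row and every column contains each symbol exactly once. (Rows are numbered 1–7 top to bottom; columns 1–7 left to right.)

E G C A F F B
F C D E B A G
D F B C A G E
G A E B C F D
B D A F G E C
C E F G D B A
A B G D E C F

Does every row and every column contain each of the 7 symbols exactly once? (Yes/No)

No

Row 1 contains F twice (at columns 5 and 6), so it is not a permutation.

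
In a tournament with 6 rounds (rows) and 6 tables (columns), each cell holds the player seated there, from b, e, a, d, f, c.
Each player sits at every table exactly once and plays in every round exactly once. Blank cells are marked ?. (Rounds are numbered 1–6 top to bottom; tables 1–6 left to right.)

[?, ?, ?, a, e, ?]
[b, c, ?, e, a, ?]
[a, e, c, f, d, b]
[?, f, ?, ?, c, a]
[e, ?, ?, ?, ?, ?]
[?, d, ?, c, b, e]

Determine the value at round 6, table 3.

a

Round 1, table 2: round 1 has {e, a} and table 2 has {e, d, f, c}, leaving only b.
Round 4, table 1: round 4 has {a, f, c} and table 1 has {b, e, a}, leaving only d.
Round 4, table 4: round 4 has {a, d, f, c} and table 4 has {e, a, f, c}, leaving only b.
Round 4, table 3: round 4 has {b, a, d, f, c} and table 3 has {c}, leaving only e.
Round 5, table 2: round 5 has {e} and table 2 has {b, e, d, f, c}, leaving only a.
Round 5, table 4: round 5 has {e, a} and table 4 has {b, e, a, f, c}, leaving only d.
Round 5, table 5: round 5 has {e, a, d} and table 5 has {b, e, a, d, c}, leaving only f.
Round 5, table 3: round 5 has {e, a, d, f} and table 3 has {e, c}, leaving only b.
Round 5, table 6: round 5 has {b, e, a, d, f} and table 6 has {b, e, a}, leaving only c.
Round 6, table 1: round 6 has {b, e, d, c} and table 1 has {b, e, a, d}, leaving only f.
Round 6 already has {b, e, d, f, c} and table 3 already has {b, e, c}, so round 6, table 3 must be a.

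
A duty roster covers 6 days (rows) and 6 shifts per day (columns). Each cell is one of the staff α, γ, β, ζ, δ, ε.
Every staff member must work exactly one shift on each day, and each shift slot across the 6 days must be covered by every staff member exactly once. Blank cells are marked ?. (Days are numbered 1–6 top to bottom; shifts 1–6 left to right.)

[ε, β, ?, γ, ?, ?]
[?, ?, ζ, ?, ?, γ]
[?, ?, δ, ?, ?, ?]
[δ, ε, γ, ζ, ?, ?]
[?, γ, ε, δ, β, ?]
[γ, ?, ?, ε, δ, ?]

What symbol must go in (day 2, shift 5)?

ε

Day 1, shift 3: day 1 has {γ, β, ε} and shift 3 has {γ, ζ, δ, ε}, leaving only α.
Day 1, shift 5: day 1 has {α, γ, β, ε} and shift 5 has {β, δ}, leaving only ζ.
Day 1, shift 6: day 1 has {α, γ, β, ζ, ε} and shift 6 has {γ}, leaving only δ.
Day 4, shift 5: day 4 has {γ, ζ, δ, ε} and shift 5 has {β, ζ, δ}, leaving only α.
Day 2 already has {γ, ζ} and shift 5 already has {α, β, ζ, δ}, so day 2, shift 5 must be ε.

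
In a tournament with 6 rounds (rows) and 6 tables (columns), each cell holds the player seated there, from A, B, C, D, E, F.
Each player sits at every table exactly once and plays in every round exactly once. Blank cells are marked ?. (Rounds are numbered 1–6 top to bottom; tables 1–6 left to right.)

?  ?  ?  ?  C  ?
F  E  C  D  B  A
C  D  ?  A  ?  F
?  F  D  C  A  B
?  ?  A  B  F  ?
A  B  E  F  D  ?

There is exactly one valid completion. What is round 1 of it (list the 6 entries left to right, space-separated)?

Round 1, table 2: round 1 has {C} and table 2 has {B, D, E, F}, leaving only A.
Round 1, table 4: round 1 has {A, C} and table 4 has {A, B, C, D, F}, leaving only E.
Round 1, table 6: round 1 has {A, C, E} and table 6 has {A, B, F}, leaving only D.
Round 1, table 1: round 1 has {A, C, D, E} and table 1 has {A, C, F}, leaving only B.
Round 1, table 3: round 1 has {A, B, C, D, E} and table 3 has {A, C, D, E}, leaving only F.
So round 1 reads: B A F E C D.

B A F E C D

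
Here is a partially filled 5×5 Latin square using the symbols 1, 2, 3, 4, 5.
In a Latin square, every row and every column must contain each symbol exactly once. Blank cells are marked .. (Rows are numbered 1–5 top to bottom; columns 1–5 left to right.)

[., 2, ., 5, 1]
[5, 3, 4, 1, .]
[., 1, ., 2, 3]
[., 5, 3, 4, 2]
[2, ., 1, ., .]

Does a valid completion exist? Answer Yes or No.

No

Row 1, column 3: row 1 together with column 3 already contain {1, 2, 3, 4, 5} — every symbol — so nothing can go there. The grid has no valid completion.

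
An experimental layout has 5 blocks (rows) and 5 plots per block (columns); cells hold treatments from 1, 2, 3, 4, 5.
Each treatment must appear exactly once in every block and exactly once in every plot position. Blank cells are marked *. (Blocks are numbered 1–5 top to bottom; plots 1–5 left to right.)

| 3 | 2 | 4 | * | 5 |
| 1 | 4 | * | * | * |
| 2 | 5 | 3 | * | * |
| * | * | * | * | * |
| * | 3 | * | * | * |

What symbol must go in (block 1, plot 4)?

Block 1 already has {2, 3, 4, 5} and plot 4 already has {}, so block 1, plot 4 must be 1.

1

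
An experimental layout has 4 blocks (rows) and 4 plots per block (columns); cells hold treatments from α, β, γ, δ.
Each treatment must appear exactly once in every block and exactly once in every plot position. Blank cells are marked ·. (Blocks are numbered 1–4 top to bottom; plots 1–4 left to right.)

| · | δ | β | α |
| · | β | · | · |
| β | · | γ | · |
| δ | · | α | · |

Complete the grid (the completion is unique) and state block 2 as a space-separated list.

α β δ γ

Block 2, plot 3: block 2 has {β} and plot 3 has {α, β, γ}, leaving only δ.
Block 2, plot 4: block 2 has {β, δ} and plot 4 has {α}, leaving only γ.
Block 2, plot 1: block 2 has {β, γ, δ} and plot 1 has {β, δ}, leaving only α.
So block 2 reads: α β δ γ.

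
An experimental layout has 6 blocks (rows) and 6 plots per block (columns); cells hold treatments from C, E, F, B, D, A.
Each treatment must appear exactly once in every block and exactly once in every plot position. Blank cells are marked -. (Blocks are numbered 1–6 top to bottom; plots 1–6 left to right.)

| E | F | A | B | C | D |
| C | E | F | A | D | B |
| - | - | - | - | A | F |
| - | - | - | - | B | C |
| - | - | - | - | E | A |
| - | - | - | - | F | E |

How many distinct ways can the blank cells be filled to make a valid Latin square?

Block 3, plot 1: eliminating its block and plot leaves {B, D}.
Block 3, plot 2: eliminating its block and plot leaves {C, B, D}.
Block 3, plot 3: eliminating its block and plot leaves {C, E, B, D}.
Block 3, plot 4: eliminating its block and plot leaves {C, E, D}.
Block 4, plot 1: eliminating its block and plot leaves {F, D, A}.
Block 4, plot 2: eliminating its block and plot leaves {D, A}.
Block 4, plot 3: eliminating its block and plot leaves {E, D}.
Block 4, plot 4: eliminating its block and plot leaves {E, F, D}.
Block 5, plot 1: eliminating its block and plot leaves {F, B, D}.
Block 5, plot 2: eliminating its block and plot leaves {C, B, D}.
Block 5, plot 3: eliminating its block and plot leaves {C, B, D}.
Block 5, plot 4: eliminating its block and plot leaves {C, F, D}.
Block 6, plot 1: eliminating its block and plot leaves {B, D, A}.
Block 6, plot 2: eliminating its block and plot leaves {C, B, D, A}.
Block 6, plot 3: eliminating its block and plot leaves {C, B, D}.
Block 6, plot 4: eliminating its block and plot leaves {C, D}.
Enumerating the assignments across these blanks that avoid any block or plot repeat gives 16 completions.

16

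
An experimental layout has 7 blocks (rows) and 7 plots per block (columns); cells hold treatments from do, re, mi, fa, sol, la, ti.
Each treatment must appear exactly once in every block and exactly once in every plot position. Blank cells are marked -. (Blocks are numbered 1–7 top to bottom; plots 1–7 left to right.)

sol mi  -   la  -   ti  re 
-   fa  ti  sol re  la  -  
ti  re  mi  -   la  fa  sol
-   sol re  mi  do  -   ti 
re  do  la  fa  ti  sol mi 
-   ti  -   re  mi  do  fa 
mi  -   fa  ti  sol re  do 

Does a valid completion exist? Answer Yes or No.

Block 2, plot 7: block 2 together with plot 7 already contain {do, re, mi, fa, sol, la, ti} — every symbol — so nothing can go there. The grid has no valid completion.

No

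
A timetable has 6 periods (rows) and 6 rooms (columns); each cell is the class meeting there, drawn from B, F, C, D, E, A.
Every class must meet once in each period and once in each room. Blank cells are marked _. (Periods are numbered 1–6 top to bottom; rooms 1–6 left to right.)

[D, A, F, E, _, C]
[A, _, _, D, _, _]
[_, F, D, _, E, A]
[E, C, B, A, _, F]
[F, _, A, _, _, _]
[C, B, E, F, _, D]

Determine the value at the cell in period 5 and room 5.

C

Period 1, room 5: period 1 has {F, C, D, E, A} and room 5 has {E}, leaving only B.
Period 2, room 2: period 2 has {D, A} and room 2 has {B, F, C, A}, leaving only E.
Period 2, room 3: period 2 has {D, E, A} and room 3 has {B, F, D, E, A}, leaving only C.
Period 2, room 5: period 2 has {C, D, E, A} and room 5 has {B, E}, leaving only F.
Period 2, room 6: period 2 has {F, C, D, E, A} and room 6 has {F, C, D, A}, leaving only B.
Period 3, room 1: period 3 has {F, D, E, A} and room 1 has {F, C, D, E, A}, leaving only B.
Period 3, room 4: period 3 has {B, F, D, E, A} and room 4 has {F, D, E, A}, leaving only C.
Period 4, room 5: period 4 has {B, F, C, E, A} and room 5 has {B, F, E}, leaving only D.
Period 5 already has {F, A} and room 5 already has {B, F, D, E}, so period 5, room 5 must be C.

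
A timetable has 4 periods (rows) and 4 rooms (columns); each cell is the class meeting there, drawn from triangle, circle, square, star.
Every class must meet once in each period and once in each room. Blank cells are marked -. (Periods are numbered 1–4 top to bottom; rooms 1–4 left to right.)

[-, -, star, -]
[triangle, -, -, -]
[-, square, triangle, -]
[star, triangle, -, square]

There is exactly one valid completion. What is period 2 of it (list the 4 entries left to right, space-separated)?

Period 1, room 2: period 1 has {star} and room 2 has {triangle, square}, leaving only circle.
Period 2, room 2: period 2 has {triangle} and room 2 has {triangle, circle, square}, leaving only star.
Period 2, room 4: period 2 has {triangle, star} and room 4 has {square}, leaving only circle.
Period 2, room 3: period 2 has {triangle, circle, star} and room 3 has {triangle, star}, leaving only square.
So period 2 reads: triangle star square circle.

triangle star square circle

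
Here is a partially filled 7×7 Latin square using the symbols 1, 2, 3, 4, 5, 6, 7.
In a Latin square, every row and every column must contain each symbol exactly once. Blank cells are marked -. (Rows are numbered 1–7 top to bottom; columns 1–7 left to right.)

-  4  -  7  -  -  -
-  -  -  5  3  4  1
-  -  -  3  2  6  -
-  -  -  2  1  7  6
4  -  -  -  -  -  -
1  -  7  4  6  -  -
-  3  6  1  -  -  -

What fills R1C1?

Row 1, column 5: row 1 has {4, 7} and column 5 has {1, 2, 3, 6}, leaving only 5.
Row 2, column 3: row 2 has {1, 3, 4, 5} and column 3 has {6, 7}, leaving only 2.
Row 4, column 2: row 4 has {1, 2, 6, 7} and column 2 has {3, 4}, leaving only 5.
Row 4, column 1: row 4 has {1, 2, 5, 6, 7} and column 1 has {1, 4}, leaving only 3.
Row 4, column 3: row 4 has {1, 2, 3, 5, 6, 7} and column 3 has {2, 6, 7}, leaving only 4.
Row 5, column 4: row 5 has {4} and column 4 has {1, 2, 3, 4, 5, 7}, leaving only 6.
Row 5, column 5: row 5 has {4, 6} and column 5 has {1, 2, 3, 5, 6}, leaving only 7.
Row 6, column 2: row 6 has {1, 4, 6, 7} and column 2 has {3, 4, 5}, leaving only 2.
Row 5, column 2: row 5 has {4, 6, 7} and column 2 has {2, 3, 4, 5}, leaving only 1.
Row 3, column 2: row 3 has {2, 3, 6} and column 2 has {1, 2, 3, 4, 5}, leaving only 7.
Row 2, column 2: row 2 has {1, 2, 3, 4, 5} and column 2 has {1, 2, 3, 4, 5, 7}, leaving only 6.
Row 2, column 1: row 2 has {1, 2, 3, 4, 5, 6} and column 1 has {1, 3, 4}, leaving only 7.
Row 3, column 1: row 3 has {2, 3, 6, 7} and column 1 has {1, 3, 4, 7}, leaving only 5.
Row 3, column 3: row 3 has {2, 3, 5, 6, 7} and column 3 has {2, 4, 6, 7}, leaving only 1.
Row 1, column 3: row 1 has {4, 5, 7} and column 3 has {1, 2, 4, 6, 7}, leaving only 3.
Row 1, column 7: row 1 has {3, 4, 5, 7} and column 7 has {1, 6}, leaving only 2.
Row 1 already has {2, 3, 4, 5, 7} and column 1 already has {1, 3, 4, 5, 7}, so row 1, column 1 must be 6.

6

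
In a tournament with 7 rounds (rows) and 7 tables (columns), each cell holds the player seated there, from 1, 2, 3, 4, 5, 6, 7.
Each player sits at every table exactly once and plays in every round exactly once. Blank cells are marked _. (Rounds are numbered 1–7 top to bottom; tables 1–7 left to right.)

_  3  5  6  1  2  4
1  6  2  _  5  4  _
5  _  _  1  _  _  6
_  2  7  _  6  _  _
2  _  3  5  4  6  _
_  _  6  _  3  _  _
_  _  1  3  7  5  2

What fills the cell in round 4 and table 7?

Round 1, table 1: round 1 has {1, 2, 3, 4, 5, 6} and table 1 has {1, 2, 5}, leaving only 7.
Round 2, table 4: round 2 has {1, 2, 4, 5, 6} and table 4 has {1, 3, 5, 6}, leaving only 7.
Round 2, table 7: round 2 has {1, 2, 4, 5, 6, 7} and table 7 has {2, 4, 6}, leaving only 3.
Round 3, table 3: round 3 has {1, 5, 6} and table 3 has {1, 2, 3, 5, 6, 7}, leaving only 4.
Round 3, table 2: round 3 has {1, 4, 5, 6} and table 2 has {2, 3, 6}, leaving only 7.
Round 3, table 5: round 3 has {1, 4, 5, 6, 7} and table 5 has {1, 3, 4, 5, 6, 7}, leaving only 2.
Round 3, table 6: round 3 has {1, 2, 4, 5, 6, 7} and table 6 has {2, 4, 5, 6}, leaving only 3.
Round 4, table 4: round 4 has {2, 6, 7} and table 4 has {1, 3, 5, 6, 7}, leaving only 4.
Round 4, table 1: round 4 has {2, 4, 6, 7} and table 1 has {1, 2, 5, 7}, leaving only 3.
Round 4, table 6: round 4 has {2, 3, 4, 6, 7} and table 6 has {2, 3, 4, 5, 6}, leaving only 1.
Round 4 already has {1, 2, 3, 4, 6, 7} and table 7 already has {2, 3, 4, 6}, so round 4, table 7 must be 5.

5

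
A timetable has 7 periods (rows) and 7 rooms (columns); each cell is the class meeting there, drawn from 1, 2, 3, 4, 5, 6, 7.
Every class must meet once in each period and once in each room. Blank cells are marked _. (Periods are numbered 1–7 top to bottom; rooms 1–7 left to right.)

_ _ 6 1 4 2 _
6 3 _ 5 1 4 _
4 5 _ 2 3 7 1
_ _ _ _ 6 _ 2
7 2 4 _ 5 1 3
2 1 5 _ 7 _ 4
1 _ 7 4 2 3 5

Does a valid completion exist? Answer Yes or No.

Period 3, room 3: period 3 together with room 3 already contain {1, 2, 3, 4, 5, 6, 7} — every symbol — so nothing can go there. The grid has no valid completion.

No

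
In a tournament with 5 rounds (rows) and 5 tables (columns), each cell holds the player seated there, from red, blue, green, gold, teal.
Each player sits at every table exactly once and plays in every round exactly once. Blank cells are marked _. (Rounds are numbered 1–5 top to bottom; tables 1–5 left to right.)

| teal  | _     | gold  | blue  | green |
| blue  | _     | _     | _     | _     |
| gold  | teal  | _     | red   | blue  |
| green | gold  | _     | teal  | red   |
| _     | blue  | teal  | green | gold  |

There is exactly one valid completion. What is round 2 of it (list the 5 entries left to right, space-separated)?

blue green red gold teal

Round 2, table 4: round 2 has {blue} and table 4 has {red, blue, green, teal}, leaving only gold.
Round 2, table 5: round 2 has {blue, gold} and table 5 has {red, blue, green, gold}, leaving only teal.
Round 1, table 2: round 1 has {blue, green, gold, teal} and table 2 has {blue, gold, teal}, leaving only red.
Round 2, table 2: round 2 has {blue, gold, teal} and table 2 has {red, blue, gold, teal}, leaving only green.
Round 2, table 3: round 2 has {blue, green, gold, teal} and table 3 has {gold, teal}, leaving only red.
So round 2 reads: blue green red gold teal.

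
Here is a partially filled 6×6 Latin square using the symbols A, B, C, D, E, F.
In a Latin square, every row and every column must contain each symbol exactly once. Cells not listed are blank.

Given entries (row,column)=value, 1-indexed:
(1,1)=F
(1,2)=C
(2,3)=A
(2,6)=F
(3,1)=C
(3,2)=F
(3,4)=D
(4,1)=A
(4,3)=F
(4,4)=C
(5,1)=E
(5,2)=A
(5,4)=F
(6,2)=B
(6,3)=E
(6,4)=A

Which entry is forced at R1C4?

B

Row 3, column 3: row 3 has {C, D, F} and column 3 has {A, E, F}, leaving only B.
Row 1, column 3: row 1 has {C, F} and column 3 has {A, B, E, F}, leaving only D.
Row 5, column 3: row 5 has {A, E, F} and column 3 has {A, B, D, E, F}, leaving only C.
Row 6, column 1: row 6 has {A, B, E} and column 1 has {A, C, E, F}, leaving only D.
Row 2, column 1: row 2 has {A, F} and column 1 has {A, C, D, E, F}, leaving only B.
Row 2, column 4: row 2 has {A, B, F} and column 4 has {A, C, D, F}, leaving only E.
Row 1 already has {C, D, F} and column 4 already has {A, C, D, E, F}, so row 1, column 4 must be B.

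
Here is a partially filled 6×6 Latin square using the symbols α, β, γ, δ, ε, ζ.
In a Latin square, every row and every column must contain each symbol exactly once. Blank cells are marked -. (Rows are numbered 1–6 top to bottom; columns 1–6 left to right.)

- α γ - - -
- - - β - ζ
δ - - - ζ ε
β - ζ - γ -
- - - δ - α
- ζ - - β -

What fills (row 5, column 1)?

ζ

Row 4, column 6: row 4 has {β, γ, ζ} and column 6 has {α, ε, ζ}, leaving only δ.
Row 1, column 6: row 1 has {α, γ} and column 6 has {α, δ, ε, ζ}, leaving only β.
Row 4, column 2: row 4 has {β, γ, δ, ζ} and column 2 has {α, ζ}, leaving only ε.
Row 4, column 4: row 4 has {β, γ, δ, ε, ζ} and column 4 has {β, δ}, leaving only α.
Row 3, column 4: row 3 has {δ, ε, ζ} and column 4 has {α, β, δ}, leaving only γ.
Row 3, column 2: row 3 has {γ, δ, ε, ζ} and column 2 has {α, ε, ζ}, leaving only β.
Row 3, column 3: row 3 has {β, γ, δ, ε, ζ} and column 3 has {γ, ζ}, leaving only α.
Row 5, column 2: row 5 has {α, δ} and column 2 has {α, β, ε, ζ}, leaving only γ.
Row 2, column 2: row 2 has {β, ζ} and column 2 has {α, β, γ, ε, ζ}, leaving only δ.
Row 2, column 3: row 2 has {β, δ, ζ} and column 3 has {α, γ, ζ}, leaving only ε.
Row 2, column 5: row 2 has {β, δ, ε, ζ} and column 5 has {β, γ, ζ}, leaving only α.
Row 2, column 1: row 2 has {α, β, δ, ε, ζ} and column 1 has {β, δ}, leaving only γ.
Row 5, column 3: row 5 has {α, γ, δ} and column 3 has {α, γ, ε, ζ}, leaving only β.
Row 5, column 5: row 5 has {α, β, γ, δ} and column 5 has {α, β, γ, ζ}, leaving only ε.
Row 5 already has {α, β, γ, δ, ε} and column 1 already has {β, γ, δ}, so row 5, column 1 must be ζ.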